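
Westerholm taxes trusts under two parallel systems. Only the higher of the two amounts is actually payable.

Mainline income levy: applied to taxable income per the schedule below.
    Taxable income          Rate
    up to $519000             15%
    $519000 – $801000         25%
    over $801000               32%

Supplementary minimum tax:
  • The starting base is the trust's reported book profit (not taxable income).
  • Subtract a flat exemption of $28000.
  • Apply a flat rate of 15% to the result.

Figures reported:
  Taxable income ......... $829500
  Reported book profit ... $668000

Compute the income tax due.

$157470

Mainline income levy:
  $519000 × 15% = $77850
  $282000 × 25% = $70500
  $28500 × 32% = $9120
  → $157470

Supplementary minimum tax:
  Base (reported book profit): $668000
  Less exemption $28000 → base $640000
  $640000 × 15% = $96000

$157470 > $96000, so the mainline income levy governs.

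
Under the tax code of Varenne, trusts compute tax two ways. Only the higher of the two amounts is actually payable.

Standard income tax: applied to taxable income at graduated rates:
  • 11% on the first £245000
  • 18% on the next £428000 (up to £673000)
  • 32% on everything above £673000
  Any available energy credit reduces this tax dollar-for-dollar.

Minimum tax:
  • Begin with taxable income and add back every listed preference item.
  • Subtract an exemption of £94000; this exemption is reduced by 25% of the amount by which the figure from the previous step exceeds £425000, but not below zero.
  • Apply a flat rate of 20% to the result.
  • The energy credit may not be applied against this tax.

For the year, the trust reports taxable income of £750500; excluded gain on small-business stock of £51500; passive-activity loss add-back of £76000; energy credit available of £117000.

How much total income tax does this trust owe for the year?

£175600

Standard income tax:
  £245000 × 11% = £26950
  £428000 × 18% = £77040
  £77500 × 32% = £24800
  → £128790
  Less energy credit £117000 → £11790

Minimum tax:
  Adjusted income: £750500 + £51500 + £76000 = £878000
  Exemption: 25% × (£878000 − £425000) = £113250 ≥ £94000, so the exemption is fully phased out
  Base: £878000 − £0 = £878000
  £878000 × 20% = £175600

£175600 > £11790, so the minimum tax is the binding amount.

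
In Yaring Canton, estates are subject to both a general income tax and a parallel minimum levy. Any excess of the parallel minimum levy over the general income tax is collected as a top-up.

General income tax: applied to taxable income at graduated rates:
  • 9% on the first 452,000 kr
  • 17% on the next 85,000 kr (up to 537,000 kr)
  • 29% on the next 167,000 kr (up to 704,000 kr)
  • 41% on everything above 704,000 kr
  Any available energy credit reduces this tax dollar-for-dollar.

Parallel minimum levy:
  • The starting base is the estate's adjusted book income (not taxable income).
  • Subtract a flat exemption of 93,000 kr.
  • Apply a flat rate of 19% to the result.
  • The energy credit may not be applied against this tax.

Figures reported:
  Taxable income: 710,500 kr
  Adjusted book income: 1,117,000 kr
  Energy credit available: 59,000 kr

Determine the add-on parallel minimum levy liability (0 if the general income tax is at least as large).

General income tax:
  452,000 kr × 9% = 40,680 kr
  85,000 kr × 17% = 14,450 kr
  167,000 kr × 29% = 48,430 kr
  6,500 kr × 41% = 2,665 kr
  → 106,225 kr
  Less energy credit 59,000 kr → 47,225 kr

Parallel minimum levy:
  Base (adjusted book income): 1,117,000 kr
  Less exemption 93,000 kr → base 1,024,000 kr
  1,024,000 kr × 19% = 194,560 kr

Excess of parallel minimum levy over general income tax: 194,560 kr − 47,225 kr = 147,335 kr.

147,335 kr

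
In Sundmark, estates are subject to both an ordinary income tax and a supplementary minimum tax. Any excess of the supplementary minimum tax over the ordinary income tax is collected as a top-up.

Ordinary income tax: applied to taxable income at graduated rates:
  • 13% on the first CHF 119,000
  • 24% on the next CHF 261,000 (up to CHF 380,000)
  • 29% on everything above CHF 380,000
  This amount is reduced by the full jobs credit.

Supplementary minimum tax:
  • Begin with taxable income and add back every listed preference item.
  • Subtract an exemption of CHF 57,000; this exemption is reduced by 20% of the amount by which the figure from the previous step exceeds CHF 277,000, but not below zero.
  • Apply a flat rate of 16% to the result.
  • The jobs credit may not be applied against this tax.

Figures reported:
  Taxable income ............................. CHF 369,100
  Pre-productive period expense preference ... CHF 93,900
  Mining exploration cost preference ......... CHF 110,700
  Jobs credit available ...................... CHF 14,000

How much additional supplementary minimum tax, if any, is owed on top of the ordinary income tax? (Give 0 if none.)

Ordinary income tax:
  CHF 119,000 × 13% = CHF 15,470
  CHF 250,100 × 24% = CHF 60,024
  → CHF 75,494
  Less jobs credit CHF 14,000 → CHF 61,494

Supplementary minimum tax:
  Adjusted income: CHF 369,100 + CHF 93,900 + CHF 110,700 = CHF 573,700
  Exemption: 20% × (CHF 573,700 − CHF 277,000) = CHF 59,340 ≥ CHF 57,000, so the exemption is fully phased out
  Base: CHF 573,700 − CHF 0 = CHF 573,700
  CHF 573,700 × 16% = CHF 91,792

Excess of supplementary minimum tax over ordinary income tax: CHF 91,792 − CHF 61,494 = CHF 30,298.

CHF 30,298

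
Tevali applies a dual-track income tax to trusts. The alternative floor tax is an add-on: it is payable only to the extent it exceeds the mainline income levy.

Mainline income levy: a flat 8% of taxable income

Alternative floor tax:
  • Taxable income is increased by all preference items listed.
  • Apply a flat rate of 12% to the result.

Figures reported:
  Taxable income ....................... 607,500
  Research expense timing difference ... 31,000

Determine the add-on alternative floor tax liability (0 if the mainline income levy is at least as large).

Mainline income levy:
  607,500 × 8% = 48,600

Alternative floor tax:
  Adjusted income: 607,500 + 31,000 = 638,500
  638,500 × 12% = 76,620

Excess of alternative floor tax over mainline income levy: 76,620 − 48,600 = 28,020.

28,020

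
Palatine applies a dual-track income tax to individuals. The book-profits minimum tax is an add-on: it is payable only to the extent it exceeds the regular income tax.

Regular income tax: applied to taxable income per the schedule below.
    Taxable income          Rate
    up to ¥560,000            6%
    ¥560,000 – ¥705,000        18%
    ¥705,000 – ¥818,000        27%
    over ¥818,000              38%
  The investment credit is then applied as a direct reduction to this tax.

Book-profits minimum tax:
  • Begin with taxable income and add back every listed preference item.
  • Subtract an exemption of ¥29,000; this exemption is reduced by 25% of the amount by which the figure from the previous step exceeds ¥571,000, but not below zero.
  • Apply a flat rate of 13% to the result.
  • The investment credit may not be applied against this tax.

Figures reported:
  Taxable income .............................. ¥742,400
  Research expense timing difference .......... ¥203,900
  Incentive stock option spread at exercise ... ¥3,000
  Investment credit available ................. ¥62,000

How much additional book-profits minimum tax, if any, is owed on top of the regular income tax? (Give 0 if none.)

¥115,611

Book-profits minimum tax:
  Adjusted income: ¥742,400 + ¥203,900 + ¥3,000 = ¥949,300
  Exemption: 25% × (¥949,300 − ¥571,000) = ¥94,575 ≥ ¥29,000, so the exemption is fully phased out
  Base: ¥949,300 − ¥0 = ¥949,300
  ¥949,300 × 13% = ¥123,409

Regular income tax:
  ¥560,000 × 6% = ¥33,600
  ¥145,000 × 18% = ¥26,100
  ¥37,400 × 27% = ¥10,098
  → ¥69,798
  Less investment credit ¥62,000 → ¥7,798

Excess of book-profits minimum tax over regular income tax: ¥123,409 − ¥7,798 = ¥115,611.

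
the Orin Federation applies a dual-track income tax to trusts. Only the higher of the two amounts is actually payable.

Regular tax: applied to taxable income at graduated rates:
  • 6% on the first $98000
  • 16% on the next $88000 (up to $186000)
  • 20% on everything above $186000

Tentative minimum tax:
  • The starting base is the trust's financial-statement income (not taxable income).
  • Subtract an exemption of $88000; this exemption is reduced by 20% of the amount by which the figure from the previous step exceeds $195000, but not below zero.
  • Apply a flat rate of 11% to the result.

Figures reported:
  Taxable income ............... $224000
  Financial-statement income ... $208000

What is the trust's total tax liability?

$27560

Tentative minimum tax:
  Base (financial-statement income): $208000
  Exemption: $88000 − 20% × ($208000 − $195000) = $88000 − $2600 = $85400
  Base: $208000 − $85400 = $122600
  $122600 × 11% = $13486

Regular tax:
  $98000 × 6% = $5880
  $88000 × 16% = $14080
  $38000 × 20% = $7600
  → $27560

$27560 > $13486, so the regular tax governs.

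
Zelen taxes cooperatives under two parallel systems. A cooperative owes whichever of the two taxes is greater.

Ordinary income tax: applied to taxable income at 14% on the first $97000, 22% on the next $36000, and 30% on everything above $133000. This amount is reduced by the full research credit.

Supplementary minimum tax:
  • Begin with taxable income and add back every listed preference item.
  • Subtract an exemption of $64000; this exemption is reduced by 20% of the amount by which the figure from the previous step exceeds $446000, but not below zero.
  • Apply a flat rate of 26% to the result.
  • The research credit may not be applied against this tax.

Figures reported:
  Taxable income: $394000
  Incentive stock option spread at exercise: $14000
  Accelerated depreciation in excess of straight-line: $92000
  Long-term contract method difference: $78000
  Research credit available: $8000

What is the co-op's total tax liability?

Supplementary minimum tax:
  Adjusted income: $394000 + $14000 + $92000 + $78000 = $578000
  Exemption: $64000 − 20% × ($578000 − $446000) = $64000 − $26400 = $37600
  Base: $578000 − $37600 = $540400
  $540400 × 26% = $140504

Ordinary income tax:
  $97000 × 14% = $13580
  $36000 × 22% = $7920
  $261000 × 30% = $78300
  → $99800
  Less research credit $8000 → $91800

$140504 > $91800, so the supplementary minimum tax is the binding amount.

$140504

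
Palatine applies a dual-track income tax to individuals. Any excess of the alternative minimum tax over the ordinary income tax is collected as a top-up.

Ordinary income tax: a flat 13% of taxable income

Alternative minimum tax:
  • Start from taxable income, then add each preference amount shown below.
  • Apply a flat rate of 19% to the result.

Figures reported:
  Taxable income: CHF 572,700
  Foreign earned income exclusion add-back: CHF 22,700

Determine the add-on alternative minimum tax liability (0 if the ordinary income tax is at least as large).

CHF 38,675

Alternative minimum tax:
  Adjusted income: CHF 572,700 + CHF 22,700 = CHF 595,400
  CHF 595,400 × 19% = CHF 113,126

Ordinary income tax:
  CHF 572,700 × 13% = CHF 74,451

Excess of alternative minimum tax over ordinary income tax: CHF 113,126 − CHF 74,451 = CHF 38,675.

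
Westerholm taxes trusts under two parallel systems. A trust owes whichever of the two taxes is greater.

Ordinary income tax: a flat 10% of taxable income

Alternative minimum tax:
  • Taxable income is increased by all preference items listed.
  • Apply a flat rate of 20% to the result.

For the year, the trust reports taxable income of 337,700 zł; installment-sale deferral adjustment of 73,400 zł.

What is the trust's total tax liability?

Alternative minimum tax:
  Adjusted income: 337,700 zł + 73,400 zł = 411,100 zł
  411,100 zł × 20% = 82,220 zł

Ordinary income tax:
  337,700 zł × 10% = 33,770 zł

82,220 zł > 33,770 zł, so the alternative minimum tax is the binding amount.

82,220 zł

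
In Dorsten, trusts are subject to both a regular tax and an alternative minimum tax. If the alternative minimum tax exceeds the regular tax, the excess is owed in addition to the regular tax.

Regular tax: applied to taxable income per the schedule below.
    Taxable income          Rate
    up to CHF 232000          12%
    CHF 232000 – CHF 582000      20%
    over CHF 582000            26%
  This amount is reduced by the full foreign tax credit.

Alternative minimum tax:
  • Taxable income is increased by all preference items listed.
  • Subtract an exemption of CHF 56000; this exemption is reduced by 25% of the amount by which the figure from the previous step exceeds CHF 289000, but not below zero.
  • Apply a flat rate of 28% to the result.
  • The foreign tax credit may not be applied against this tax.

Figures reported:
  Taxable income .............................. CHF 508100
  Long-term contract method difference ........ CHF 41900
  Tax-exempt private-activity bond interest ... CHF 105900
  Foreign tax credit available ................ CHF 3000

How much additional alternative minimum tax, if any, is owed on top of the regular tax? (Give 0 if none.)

Alternative minimum tax:
  Adjusted income: CHF 508100 + CHF 41900 + CHF 105900 = CHF 655900
  Exemption: 25% × (CHF 655900 − CHF 289000) = CHF 91725 ≥ CHF 56000, so the exemption is fully phased out
  Base: CHF 655900 − CHF 0 = CHF 655900
  CHF 655900 × 28% = CHF 183652

Regular tax:
  CHF 232000 × 12% = CHF 27840
  CHF 276100 × 20% = CHF 55220
  → CHF 83060
  Less foreign tax credit CHF 3000 → CHF 80060

Excess of alternative minimum tax over regular tax: CHF 183652 − CHF 80060 = CHF 103592.

CHF 103592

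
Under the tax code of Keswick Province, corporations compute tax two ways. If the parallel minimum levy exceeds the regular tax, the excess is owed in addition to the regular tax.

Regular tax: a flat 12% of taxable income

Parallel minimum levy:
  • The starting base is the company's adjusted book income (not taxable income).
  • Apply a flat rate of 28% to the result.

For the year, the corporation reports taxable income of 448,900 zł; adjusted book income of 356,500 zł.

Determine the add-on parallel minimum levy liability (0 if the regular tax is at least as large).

Parallel minimum levy:
  Base (adjusted book income): 356,500 zł
  356,500 zł × 28% = 99,820 zł

Regular tax:
  448,900 zł × 12% = 53,868 zł

Excess of parallel minimum levy over regular tax: 99,820 zł − 53,868 zł = 45,952 zł.

45,952 zł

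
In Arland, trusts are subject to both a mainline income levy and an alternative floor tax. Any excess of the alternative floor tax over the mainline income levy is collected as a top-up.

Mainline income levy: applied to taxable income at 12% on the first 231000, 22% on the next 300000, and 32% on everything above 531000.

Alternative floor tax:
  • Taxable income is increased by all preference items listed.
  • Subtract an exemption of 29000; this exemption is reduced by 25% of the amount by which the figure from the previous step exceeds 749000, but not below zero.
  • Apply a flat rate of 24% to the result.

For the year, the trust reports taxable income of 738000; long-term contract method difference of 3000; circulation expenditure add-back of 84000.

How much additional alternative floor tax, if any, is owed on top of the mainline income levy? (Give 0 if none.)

35640

Alternative floor tax:
  Adjusted income: 738000 + 3000 + 84000 = 825000
  Exemption: 29000 − 25% × (825000 − 749000) = 29000 − 19000 = 10000
  Base: 825000 − 10000 = 815000
  815000 × 24% = 195600

Mainline income levy:
  231000 × 12% = 27720
  300000 × 22% = 66000
  207000 × 32% = 66240
  → 159960

Excess of alternative floor tax over mainline income levy: 195600 − 159960 = 35640.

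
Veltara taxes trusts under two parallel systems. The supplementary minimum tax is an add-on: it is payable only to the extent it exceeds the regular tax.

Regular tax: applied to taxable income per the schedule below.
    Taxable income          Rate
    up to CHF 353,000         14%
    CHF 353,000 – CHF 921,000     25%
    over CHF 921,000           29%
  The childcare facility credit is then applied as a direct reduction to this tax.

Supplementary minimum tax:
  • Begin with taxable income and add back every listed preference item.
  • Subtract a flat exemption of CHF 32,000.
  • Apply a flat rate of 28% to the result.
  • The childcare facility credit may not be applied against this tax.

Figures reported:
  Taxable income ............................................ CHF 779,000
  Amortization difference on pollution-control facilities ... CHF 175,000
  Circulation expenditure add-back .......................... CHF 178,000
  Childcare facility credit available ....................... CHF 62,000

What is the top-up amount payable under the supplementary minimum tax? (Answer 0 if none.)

Regular tax:
  CHF 353,000 × 14% = CHF 49,420
  CHF 426,000 × 25% = CHF 106,500
  → CHF 155,920
  Less childcare facility credit CHF 62,000 → CHF 93,920

Supplementary minimum tax:
  Adjusted income: CHF 779,000 + CHF 175,000 + CHF 178,000 = CHF 1,132,000
  Less exemption CHF 32,000 → base CHF 1,100,000
  CHF 1,100,000 × 28% = CHF 308,000

Excess of supplementary minimum tax over regular tax: CHF 308,000 − CHF 93,920 = CHF 214,080.

CHF 214,080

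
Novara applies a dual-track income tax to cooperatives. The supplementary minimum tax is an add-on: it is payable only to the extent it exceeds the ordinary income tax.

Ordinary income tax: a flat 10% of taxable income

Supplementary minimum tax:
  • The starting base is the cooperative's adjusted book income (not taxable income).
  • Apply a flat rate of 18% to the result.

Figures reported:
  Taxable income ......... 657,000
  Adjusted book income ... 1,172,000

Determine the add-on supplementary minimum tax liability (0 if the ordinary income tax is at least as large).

145,260

Ordinary income tax:
  657,000 × 10% = 65,700

Supplementary minimum tax:
  Base (adjusted book income): 1,172,000
  1,172,000 × 18% = 210,960

Excess of supplementary minimum tax over ordinary income tax: 210,960 − 65,700 = 145,260.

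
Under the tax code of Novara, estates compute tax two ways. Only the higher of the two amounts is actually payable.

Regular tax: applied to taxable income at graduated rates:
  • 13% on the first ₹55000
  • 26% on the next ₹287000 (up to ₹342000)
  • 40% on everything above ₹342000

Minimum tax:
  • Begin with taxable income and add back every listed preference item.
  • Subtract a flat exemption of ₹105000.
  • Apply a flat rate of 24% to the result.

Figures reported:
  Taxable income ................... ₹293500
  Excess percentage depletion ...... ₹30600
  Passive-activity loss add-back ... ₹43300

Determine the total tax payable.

₹69160

Minimum tax:
  Adjusted income: ₹293500 + ₹30600 + ₹43300 = ₹367400
  Less exemption ₹105000 → base ₹262400
  ₹262400 × 24% = ₹62976

Regular tax:
  ₹55000 × 13% = ₹7150
  ₹238500 × 26% = ₹62010
  → ₹69160

₹69160 > ₹62976, so the regular tax governs.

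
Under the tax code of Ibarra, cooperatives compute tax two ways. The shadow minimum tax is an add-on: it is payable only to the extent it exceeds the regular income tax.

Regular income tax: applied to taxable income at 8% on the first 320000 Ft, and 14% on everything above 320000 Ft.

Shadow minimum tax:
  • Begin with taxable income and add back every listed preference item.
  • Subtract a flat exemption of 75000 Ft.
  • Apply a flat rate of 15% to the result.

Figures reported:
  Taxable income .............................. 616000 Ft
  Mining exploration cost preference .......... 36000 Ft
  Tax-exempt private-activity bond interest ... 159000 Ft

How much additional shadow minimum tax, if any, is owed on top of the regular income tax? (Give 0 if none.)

43360 Ft

Regular income tax:
  320000 Ft × 8% = 25600 Ft
  296000 Ft × 14% = 41440 Ft
  → 67040 Ft

Shadow minimum tax:
  Adjusted income: 616000 Ft + 36000 Ft + 159000 Ft = 811000 Ft
  Less exemption 75000 Ft → base 736000 Ft
  736000 Ft × 15% = 110400 Ft

Excess of shadow minimum tax over regular income tax: 110400 Ft − 67040 Ft = 43360 Ft.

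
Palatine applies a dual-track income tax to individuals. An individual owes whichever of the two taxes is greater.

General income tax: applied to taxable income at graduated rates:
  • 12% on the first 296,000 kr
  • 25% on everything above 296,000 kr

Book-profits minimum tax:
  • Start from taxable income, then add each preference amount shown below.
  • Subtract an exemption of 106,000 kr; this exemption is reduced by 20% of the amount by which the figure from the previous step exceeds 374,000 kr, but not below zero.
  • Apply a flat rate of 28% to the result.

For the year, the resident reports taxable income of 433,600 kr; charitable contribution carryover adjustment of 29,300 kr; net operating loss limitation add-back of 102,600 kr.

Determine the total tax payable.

Book-profits minimum tax:
  Adjusted income: 433,600 kr + 29,300 kr + 102,600 kr = 565,500 kr
  Exemption: 106,000 kr − 20% × (565,500 kr − 374,000 kr) = 106,000 kr − 38,300 kr = 67,700 kr
  Base: 565,500 kr − 67,700 kr = 497,800 kr
  497,800 kr × 28% = 139,384 kr

General income tax:
  296,000 kr × 12% = 35,520 kr
  137,600 kr × 25% = 34,400 kr
  → 69,920 kr

139,384 kr > 69,920 kr, so the book-profits minimum tax is the binding amount.

139,384 kr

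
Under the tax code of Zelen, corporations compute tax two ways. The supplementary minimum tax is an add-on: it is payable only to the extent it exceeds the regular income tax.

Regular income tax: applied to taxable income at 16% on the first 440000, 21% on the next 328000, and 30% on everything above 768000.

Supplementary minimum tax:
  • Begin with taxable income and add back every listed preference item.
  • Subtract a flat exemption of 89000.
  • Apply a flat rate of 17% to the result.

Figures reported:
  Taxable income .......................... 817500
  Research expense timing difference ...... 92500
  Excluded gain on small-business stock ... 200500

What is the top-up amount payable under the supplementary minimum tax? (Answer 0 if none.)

19525

Supplementary minimum tax:
  Adjusted income: 817500 + 92500 + 200500 = 1110500
  Less exemption 89000 → base 1021500
  1021500 × 17% = 173655

Regular income tax:
  440000 × 16% = 70400
  328000 × 21% = 68880
  49500 × 30% = 14850
  → 154130

Excess of supplementary minimum tax over regular income tax: 173655 − 154130 = 19525.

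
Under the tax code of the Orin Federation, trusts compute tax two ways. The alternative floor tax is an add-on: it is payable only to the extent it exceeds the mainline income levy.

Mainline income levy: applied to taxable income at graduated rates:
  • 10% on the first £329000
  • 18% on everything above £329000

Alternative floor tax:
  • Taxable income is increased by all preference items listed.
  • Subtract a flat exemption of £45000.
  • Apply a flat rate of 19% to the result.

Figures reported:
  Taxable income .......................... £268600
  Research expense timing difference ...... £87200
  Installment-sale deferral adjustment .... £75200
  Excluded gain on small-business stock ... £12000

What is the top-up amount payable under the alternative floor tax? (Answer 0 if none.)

£48760

Alternative floor tax:
  Adjusted income: £268600 + £87200 + £75200 + £12000 = £443000
  Less exemption £45000 → base £398000
  £398000 × 19% = £75620

Mainline income levy:
  £268600 × 10% = £26860

Excess of alternative floor tax over mainline income levy: £75620 − £26860 = £48760.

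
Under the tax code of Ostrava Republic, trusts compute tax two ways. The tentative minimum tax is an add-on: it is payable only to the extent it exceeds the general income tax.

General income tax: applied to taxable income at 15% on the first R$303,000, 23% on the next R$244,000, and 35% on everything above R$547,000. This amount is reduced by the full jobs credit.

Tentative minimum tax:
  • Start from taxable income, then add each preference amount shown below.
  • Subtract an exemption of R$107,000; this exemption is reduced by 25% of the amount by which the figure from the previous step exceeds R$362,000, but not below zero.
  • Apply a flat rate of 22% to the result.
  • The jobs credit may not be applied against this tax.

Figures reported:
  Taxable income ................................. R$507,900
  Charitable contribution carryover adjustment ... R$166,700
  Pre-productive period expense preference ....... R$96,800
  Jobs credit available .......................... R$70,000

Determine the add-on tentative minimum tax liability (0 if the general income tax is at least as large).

Tentative minimum tax:
  Adjusted income: R$507,900 + R$166,700 + R$96,800 = R$771,400
  Exemption: R$107,000 − 25% × (R$771,400 − R$362,000) = R$107,000 − R$102,350 = R$4,650
  Base: R$771,400 − R$4,650 = R$766,750
  R$766,750 × 22% = R$168,685

General income tax:
  R$303,000 × 15% = R$45,450
  R$204,900 × 23% = R$47,127
  → R$92,577
  Less jobs credit R$70,000 → R$22,577

Excess of tentative minimum tax over general income tax: R$168,685 − R$22,577 = R$146,108.

R$146,108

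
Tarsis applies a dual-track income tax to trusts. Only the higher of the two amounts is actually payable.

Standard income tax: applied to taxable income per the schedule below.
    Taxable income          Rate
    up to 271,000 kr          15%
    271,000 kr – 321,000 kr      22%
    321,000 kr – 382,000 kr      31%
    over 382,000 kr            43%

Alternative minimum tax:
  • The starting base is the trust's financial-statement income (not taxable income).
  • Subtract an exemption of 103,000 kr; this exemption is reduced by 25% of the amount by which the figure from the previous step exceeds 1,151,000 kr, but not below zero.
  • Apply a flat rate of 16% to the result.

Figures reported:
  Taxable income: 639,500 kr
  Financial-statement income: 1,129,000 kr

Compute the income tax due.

181,285 kr

Alternative minimum tax:
  Base (financial-statement income): 1,129,000 kr
  Exemption: 1,129,000 kr ≤ 1,151,000 kr, so full 103,000 kr applies
  Base: 1,129,000 kr − 103,000 kr = 1,026,000 kr
  1,026,000 kr × 16% = 164,160 kr

Standard income tax:
  271,000 kr × 15% = 40,650 kr
  50,000 kr × 22% = 11,000 kr
  61,000 kr × 31% = 18,910 kr
  257,500 kr × 43% = 110,725 kr
  → 181,285 kr

181,285 kr > 164,160 kr, so the standard income tax governs.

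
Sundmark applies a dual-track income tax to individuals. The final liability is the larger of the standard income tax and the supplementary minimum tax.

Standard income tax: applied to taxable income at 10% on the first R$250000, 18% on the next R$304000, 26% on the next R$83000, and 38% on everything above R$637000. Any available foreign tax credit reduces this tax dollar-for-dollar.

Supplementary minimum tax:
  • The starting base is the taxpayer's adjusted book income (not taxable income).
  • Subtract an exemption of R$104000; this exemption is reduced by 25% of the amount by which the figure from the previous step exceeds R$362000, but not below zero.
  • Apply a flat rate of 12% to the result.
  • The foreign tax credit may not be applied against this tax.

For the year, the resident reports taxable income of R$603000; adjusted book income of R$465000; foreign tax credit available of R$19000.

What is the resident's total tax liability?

R$73460

Standard income tax:
  R$250000 × 10% = R$25000
  R$304000 × 18% = R$54720
  R$49000 × 26% = R$12740
  → R$92460
  Less foreign tax credit R$19000 → R$73460

Supplementary minimum tax:
  Base (adjusted book income): R$465000
  Exemption: R$104000 − 25% × (R$465000 − R$362000) = R$104000 − R$25750 = R$78250
  Base: R$465000 − R$78250 = R$386750
  R$386750 × 12% = R$46410

R$73460 > R$46410, so the standard income tax governs.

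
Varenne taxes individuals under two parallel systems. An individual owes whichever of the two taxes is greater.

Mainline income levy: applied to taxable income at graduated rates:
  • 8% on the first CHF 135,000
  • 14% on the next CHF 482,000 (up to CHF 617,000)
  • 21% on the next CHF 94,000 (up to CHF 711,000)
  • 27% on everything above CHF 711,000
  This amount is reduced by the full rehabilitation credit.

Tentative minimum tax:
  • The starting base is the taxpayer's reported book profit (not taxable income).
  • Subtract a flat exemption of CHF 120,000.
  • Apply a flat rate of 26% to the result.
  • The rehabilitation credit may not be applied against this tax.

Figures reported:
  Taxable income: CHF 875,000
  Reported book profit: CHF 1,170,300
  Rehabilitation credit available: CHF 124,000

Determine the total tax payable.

Tentative minimum tax:
  Base (reported book profit): CHF 1,170,300
  Less exemption CHF 120,000 → base CHF 1,050,300
  CHF 1,050,300 × 26% = CHF 273,078

Mainline income levy:
  CHF 135,000 × 8% = CHF 10,800
  CHF 482,000 × 14% = CHF 67,480
  CHF 94,000 × 21% = CHF 19,740
  CHF 164,000 × 27% = CHF 44,280
  → CHF 142,300
  Less rehabilitation credit CHF 124,000 → CHF 18,300

CHF 273,078 > CHF 18,300, so the tentative minimum tax is the binding amount.

CHF 273,078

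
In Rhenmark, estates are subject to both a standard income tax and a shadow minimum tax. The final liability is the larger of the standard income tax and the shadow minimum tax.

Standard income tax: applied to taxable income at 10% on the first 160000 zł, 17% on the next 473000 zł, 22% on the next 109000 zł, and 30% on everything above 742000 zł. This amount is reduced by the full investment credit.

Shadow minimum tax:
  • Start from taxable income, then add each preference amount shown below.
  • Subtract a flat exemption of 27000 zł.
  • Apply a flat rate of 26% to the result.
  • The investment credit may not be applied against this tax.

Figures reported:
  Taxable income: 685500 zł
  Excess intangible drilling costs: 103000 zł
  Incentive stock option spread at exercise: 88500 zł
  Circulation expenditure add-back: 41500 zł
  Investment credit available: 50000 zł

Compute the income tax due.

231790 zł

Shadow minimum tax:
  Adjusted income: 685500 zł + 103000 zł + 88500 zł + 41500 zł = 918500 zł
  Less exemption 27000 zł → base 891500 zł
  891500 zł × 26% = 231790 zł

Standard income tax:
  160000 zł × 10% = 16000 zł
  473000 zł × 17% = 80410 zł
  52500 zł × 22% = 11550 zł
  → 107960 zł
  Less investment credit 50000 zł → 57960 zł

231790 zł > 57960 zł, so the shadow minimum tax is the binding amount.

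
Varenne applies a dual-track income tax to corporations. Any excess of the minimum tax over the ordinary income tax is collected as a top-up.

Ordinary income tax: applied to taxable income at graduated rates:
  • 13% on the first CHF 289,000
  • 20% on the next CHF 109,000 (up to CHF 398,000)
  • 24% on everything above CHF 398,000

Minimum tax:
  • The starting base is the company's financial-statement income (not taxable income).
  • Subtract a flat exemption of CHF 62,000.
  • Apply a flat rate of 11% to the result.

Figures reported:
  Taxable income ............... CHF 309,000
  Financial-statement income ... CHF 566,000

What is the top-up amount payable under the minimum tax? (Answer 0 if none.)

CHF 13,870

Ordinary income tax:
  CHF 289,000 × 13% = CHF 37,570
  CHF 20,000 × 20% = CHF 4,000
  → CHF 41,570

Minimum tax:
  Base (financial-statement income): CHF 566,000
  Less exemption CHF 62,000 → base CHF 504,000
  CHF 504,000 × 11% = CHF 55,440

Excess of minimum tax over ordinary income tax: CHF 55,440 − CHF 41,570 = CHF 13,870.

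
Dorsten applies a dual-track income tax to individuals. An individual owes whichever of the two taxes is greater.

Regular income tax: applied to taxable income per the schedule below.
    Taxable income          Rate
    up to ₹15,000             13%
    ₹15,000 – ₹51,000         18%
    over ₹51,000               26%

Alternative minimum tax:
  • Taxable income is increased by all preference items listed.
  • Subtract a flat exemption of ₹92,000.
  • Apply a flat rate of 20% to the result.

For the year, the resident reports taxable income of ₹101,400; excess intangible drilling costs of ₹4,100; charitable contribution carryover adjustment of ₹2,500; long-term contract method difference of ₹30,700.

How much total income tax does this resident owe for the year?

₹21,534

Regular income tax:
  ₹15,000 × 13% = ₹1,950
  ₹36,000 × 18% = ₹6,480
  ₹50,400 × 26% = ₹13,104
  → ₹21,534

Alternative minimum tax:
  Adjusted income: ₹101,400 + ₹4,100 + ₹2,500 + ₹30,700 = ₹138,700
  Less exemption ₹92,000 → base ₹46,700
  ₹46,700 × 20% = ₹9,340

₹21,534 > ₹9,340, so the regular income tax governs.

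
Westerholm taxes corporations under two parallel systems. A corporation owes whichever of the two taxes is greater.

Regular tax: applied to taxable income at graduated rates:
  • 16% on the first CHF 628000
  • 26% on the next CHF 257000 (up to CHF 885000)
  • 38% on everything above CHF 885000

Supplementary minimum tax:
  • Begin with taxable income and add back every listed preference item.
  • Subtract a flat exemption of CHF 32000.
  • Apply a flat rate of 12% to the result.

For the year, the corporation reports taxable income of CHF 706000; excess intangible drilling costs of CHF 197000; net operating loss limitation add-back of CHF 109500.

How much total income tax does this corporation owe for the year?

CHF 120760

Supplementary minimum tax:
  Adjusted income: CHF 706000 + CHF 197000 + CHF 109500 = CHF 1012500
  Less exemption CHF 32000 → base CHF 980500
  CHF 980500 × 12% = CHF 117660

Regular tax:
  CHF 628000 × 16% = CHF 100480
  CHF 78000 × 26% = CHF 20280
  → CHF 120760

CHF 120760 > CHF 117660, so the regular tax governs.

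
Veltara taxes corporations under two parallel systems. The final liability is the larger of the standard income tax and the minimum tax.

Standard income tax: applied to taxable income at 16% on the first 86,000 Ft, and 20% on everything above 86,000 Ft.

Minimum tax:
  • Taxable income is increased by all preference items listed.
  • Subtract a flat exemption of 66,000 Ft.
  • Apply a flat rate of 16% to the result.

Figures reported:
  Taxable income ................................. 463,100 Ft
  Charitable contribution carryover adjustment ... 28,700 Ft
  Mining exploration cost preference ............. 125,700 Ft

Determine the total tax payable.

Standard income tax:
  86,000 Ft × 16% = 13,760 Ft
  377,100 Ft × 20% = 75,420 Ft
  → 89,180 Ft

Minimum tax:
  Adjusted income: 463,100 Ft + 28,700 Ft + 125,700 Ft = 617,500 Ft
  Less exemption 66,000 Ft → base 551,500 Ft
  551,500 Ft × 16% = 88,240 Ft

89,180 Ft > 88,240 Ft, so the standard income tax governs.

89,180 Ft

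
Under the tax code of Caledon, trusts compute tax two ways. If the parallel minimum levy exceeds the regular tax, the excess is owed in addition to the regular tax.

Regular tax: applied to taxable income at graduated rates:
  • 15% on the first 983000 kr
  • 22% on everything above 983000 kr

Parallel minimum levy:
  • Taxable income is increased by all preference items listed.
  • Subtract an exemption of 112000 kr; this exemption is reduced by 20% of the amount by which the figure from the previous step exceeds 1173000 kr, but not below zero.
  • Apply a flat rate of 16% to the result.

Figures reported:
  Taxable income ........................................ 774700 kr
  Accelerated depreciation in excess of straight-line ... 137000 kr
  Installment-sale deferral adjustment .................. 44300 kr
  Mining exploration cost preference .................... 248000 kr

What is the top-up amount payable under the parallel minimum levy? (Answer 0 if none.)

59507 kr

Parallel minimum levy:
  Adjusted income: 774700 kr + 137000 kr + 44300 kr + 248000 kr = 1204000 kr
  Exemption: 112000 kr − 20% × (1204000 kr − 1173000 kr) = 112000 kr − 6200 kr = 105800 kr
  Base: 1204000 kr − 105800 kr = 1098200 kr
  1098200 kr × 16% = 175712 kr

Regular tax:
  774700 kr × 15% = 116205 kr

Excess of parallel minimum levy over regular tax: 175712 kr − 116205 kr = 59507 kr.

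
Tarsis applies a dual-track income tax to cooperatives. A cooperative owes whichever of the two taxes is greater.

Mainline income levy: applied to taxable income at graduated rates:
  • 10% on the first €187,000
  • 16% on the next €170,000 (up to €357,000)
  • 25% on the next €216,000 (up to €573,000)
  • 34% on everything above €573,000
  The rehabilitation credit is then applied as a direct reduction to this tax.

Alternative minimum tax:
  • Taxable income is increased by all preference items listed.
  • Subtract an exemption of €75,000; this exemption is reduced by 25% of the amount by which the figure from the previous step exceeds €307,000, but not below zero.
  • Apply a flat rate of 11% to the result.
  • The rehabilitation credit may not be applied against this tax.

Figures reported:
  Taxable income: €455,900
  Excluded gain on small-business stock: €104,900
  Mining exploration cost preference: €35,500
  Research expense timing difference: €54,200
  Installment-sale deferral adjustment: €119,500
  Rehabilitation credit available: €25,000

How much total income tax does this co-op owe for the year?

€84,700

Alternative minimum tax:
  Adjusted income: €455,900 + €104,900 + €35,500 + €54,200 + €119,500 = €770,000
  Exemption: 25% × (€770,000 − €307,000) = €115,750 ≥ €75,000, so the exemption is fully phased out
  Base: €770,000 − €0 = €770,000
  €770,000 × 11% = €84,700

Mainline income levy:
  €187,000 × 10% = €18,700
  €170,000 × 16% = €27,200
  €98,900 × 25% = €24,725
  → €70,625
  Less rehabilitation credit €25,000 → €45,625

€84,700 > €45,625, so the alternative minimum tax is the binding amount.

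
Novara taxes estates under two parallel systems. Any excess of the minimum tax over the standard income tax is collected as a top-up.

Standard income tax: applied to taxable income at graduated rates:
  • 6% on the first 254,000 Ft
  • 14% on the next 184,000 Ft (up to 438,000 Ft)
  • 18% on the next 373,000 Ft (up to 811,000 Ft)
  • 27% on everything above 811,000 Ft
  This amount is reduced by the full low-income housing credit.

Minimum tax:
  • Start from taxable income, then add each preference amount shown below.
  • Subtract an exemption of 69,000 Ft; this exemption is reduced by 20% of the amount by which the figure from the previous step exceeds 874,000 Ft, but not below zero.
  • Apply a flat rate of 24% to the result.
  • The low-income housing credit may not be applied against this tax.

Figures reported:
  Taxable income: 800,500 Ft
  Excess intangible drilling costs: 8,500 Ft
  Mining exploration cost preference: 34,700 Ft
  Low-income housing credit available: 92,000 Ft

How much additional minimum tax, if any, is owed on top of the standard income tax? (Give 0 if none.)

Minimum tax:
  Adjusted income: 800,500 Ft + 8,500 Ft + 34,700 Ft = 843,700 Ft
  Exemption: 843,700 Ft ≤ 874,000 Ft, so full 69,000 Ft applies
  Base: 843,700 Ft − 69,000 Ft = 774,700 Ft
  774,700 Ft × 24% = 185,928 Ft

Standard income tax:
  254,000 Ft × 6% = 15,240 Ft
  184,000 Ft × 14% = 25,760 Ft
  362,500 Ft × 18% = 65,250 Ft
  → 106,250 Ft
  Less low-income housing credit 92,000 Ft → 14,250 Ft

Excess of minimum tax over standard income tax: 185,928 Ft − 14,250 Ft = 171,678 Ft.

171,678 Ft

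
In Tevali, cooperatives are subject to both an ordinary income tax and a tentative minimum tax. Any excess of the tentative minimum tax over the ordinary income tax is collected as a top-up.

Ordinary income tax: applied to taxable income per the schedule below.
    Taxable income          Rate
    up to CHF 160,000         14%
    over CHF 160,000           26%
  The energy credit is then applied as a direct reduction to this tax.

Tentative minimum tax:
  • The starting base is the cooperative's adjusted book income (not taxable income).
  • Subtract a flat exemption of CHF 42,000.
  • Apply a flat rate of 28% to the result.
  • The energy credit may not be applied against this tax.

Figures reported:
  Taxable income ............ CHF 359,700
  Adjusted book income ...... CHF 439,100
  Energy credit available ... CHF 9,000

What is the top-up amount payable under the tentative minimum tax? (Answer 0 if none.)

Tentative minimum tax:
  Base (adjusted book income): CHF 439,100
  Less exemption CHF 42,000 → base CHF 397,100
  CHF 397,100 × 28% = CHF 111,188

Ordinary income tax:
  CHF 160,000 × 14% = CHF 22,400
  CHF 199,700 × 26% = CHF 51,922
  → CHF 74,322
  Less energy credit CHF 9,000 → CHF 65,322

Excess of tentative minimum tax over ordinary income tax: CHF 111,188 − CHF 65,322 = CHF 45,866.

CHF 45,866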